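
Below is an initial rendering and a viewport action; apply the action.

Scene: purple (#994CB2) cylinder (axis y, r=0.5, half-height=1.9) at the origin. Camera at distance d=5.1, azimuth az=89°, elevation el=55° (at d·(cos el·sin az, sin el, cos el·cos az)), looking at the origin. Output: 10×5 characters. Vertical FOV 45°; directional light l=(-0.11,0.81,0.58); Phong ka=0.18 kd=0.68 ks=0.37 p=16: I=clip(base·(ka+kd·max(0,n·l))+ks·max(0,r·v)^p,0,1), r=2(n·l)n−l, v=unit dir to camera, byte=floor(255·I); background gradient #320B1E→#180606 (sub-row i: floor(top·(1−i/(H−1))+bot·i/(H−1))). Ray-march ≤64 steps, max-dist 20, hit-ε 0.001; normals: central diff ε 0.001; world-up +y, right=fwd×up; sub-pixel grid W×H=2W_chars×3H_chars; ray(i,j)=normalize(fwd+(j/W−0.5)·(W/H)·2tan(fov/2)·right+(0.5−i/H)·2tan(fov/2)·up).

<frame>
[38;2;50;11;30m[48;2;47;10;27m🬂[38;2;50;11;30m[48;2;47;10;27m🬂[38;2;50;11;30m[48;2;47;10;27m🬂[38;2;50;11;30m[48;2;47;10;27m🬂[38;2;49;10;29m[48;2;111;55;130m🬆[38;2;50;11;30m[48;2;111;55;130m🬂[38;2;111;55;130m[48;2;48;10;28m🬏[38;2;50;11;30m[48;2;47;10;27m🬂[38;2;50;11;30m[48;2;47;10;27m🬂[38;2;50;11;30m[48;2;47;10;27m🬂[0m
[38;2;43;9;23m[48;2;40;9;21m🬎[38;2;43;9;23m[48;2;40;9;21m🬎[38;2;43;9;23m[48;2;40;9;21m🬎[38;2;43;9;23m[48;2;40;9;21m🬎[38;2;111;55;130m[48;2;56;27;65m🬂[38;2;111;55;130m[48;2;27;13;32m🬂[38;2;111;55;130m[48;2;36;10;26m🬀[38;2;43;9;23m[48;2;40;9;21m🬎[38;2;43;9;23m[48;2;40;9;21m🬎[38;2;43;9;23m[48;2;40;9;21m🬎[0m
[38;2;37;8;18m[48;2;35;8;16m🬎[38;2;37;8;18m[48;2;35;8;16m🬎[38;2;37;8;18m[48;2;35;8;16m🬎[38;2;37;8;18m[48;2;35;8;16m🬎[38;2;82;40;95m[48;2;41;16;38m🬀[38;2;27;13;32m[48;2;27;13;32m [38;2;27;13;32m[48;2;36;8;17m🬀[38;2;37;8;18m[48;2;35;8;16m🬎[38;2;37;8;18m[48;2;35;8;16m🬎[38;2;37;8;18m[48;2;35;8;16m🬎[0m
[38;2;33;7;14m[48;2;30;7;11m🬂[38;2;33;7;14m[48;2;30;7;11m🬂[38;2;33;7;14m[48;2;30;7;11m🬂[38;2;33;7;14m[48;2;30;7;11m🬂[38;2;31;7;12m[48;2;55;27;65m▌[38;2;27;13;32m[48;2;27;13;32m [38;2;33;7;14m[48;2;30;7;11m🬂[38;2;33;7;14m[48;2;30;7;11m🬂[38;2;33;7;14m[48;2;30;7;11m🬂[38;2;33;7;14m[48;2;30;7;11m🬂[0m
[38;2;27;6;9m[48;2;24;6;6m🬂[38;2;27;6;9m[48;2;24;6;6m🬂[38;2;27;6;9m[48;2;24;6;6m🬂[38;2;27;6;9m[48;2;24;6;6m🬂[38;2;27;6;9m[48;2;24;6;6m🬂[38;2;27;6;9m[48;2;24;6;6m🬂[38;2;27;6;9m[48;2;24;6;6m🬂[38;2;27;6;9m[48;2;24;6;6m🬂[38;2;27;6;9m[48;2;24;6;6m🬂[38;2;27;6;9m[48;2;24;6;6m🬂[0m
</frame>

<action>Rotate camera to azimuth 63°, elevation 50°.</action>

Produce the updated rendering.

<frame>
[38;2;50;11;30m[48;2;47;10;27m🬂[38;2;50;11;30m[48;2;47;10;27m🬂[38;2;50;11;30m[48;2;47;10;27m🬂[38;2;50;11;30m[48;2;47;10;27m🬂[38;2;50;11;30m[48;2;111;55;130m🬂[38;2;50;11;30m[48;2;111;55;130m🬂[38;2;111;55;130m[48;2;48;10;28m🬓[38;2;50;11;30m[48;2;47;10;27m🬂[38;2;50;11;30m[48;2;47;10;27m🬂[38;2;50;11;30m[48;2;47;10;27m🬂[0m
[38;2;43;9;23m[48;2;40;9;21m🬎[38;2;43;9;23m[48;2;40;9;21m🬎[38;2;43;9;23m[48;2;40;9;21m🬎[38;2;43;9;23m[48;2;40;9;21m🬎[38;2;66;32;77m[48;2;86;42;100m▐[38;2;44;22;52m[48;2;27;13;32m▌[38;2;27;13;32m[48;2;42;9;22m▌[38;2;43;9;23m[48;2;40;9;21m🬎[38;2;43;9;23m[48;2;40;9;21m🬎[38;2;43;9;23m[48;2;40;9;21m🬎[0m
[38;2;37;8;18m[48;2;35;8;16m🬎[38;2;37;8;18m[48;2;35;8;16m🬎[38;2;37;8;18m[48;2;35;8;16m🬎[38;2;37;8;18m[48;2;35;8;16m🬎[38;2;36;8;17m[48;2;70;34;81m▌[38;2;44;22;52m[48;2;27;13;32m▌[38;2;37;8;18m[48;2;35;8;16m🬎[38;2;37;8;18m[48;2;35;8;16m🬎[38;2;37;8;18m[48;2;35;8;16m🬎[38;2;37;8;18m[48;2;35;8;16m🬎[0m
[38;2;33;7;14m[48;2;30;7;11m🬂[38;2;33;7;14m[48;2;30;7;11m🬂[38;2;33;7;14m[48;2;30;7;11m🬂[38;2;33;7;14m[48;2;30;7;11m🬂[38;2;31;7;12m[48;2;76;37;88m▌[38;2;44;22;52m[48;2;27;13;32m▌[38;2;33;7;14m[48;2;30;7;11m🬂[38;2;33;7;14m[48;2;30;7;11m🬂[38;2;33;7;14m[48;2;30;7;11m🬂[38;2;33;7;14m[48;2;30;7;11m🬂[0m
[38;2;27;6;9m[48;2;24;6;6m🬂[38;2;27;6;9m[48;2;24;6;6m🬂[38;2;27;6;9m[48;2;24;6;6m🬂[38;2;27;6;9m[48;2;24;6;6m🬂[38;2;27;6;9m[48;2;24;6;6m🬂[38;2;44;22;52m[48;2;25;6;7m🬀[38;2;27;6;9m[48;2;24;6;6m🬂[38;2;27;6;9m[48;2;24;6;6m🬂[38;2;27;6;9m[48;2;24;6;6m🬂[38;2;27;6;9m[48;2;24;6;6m🬂[0m
</frame>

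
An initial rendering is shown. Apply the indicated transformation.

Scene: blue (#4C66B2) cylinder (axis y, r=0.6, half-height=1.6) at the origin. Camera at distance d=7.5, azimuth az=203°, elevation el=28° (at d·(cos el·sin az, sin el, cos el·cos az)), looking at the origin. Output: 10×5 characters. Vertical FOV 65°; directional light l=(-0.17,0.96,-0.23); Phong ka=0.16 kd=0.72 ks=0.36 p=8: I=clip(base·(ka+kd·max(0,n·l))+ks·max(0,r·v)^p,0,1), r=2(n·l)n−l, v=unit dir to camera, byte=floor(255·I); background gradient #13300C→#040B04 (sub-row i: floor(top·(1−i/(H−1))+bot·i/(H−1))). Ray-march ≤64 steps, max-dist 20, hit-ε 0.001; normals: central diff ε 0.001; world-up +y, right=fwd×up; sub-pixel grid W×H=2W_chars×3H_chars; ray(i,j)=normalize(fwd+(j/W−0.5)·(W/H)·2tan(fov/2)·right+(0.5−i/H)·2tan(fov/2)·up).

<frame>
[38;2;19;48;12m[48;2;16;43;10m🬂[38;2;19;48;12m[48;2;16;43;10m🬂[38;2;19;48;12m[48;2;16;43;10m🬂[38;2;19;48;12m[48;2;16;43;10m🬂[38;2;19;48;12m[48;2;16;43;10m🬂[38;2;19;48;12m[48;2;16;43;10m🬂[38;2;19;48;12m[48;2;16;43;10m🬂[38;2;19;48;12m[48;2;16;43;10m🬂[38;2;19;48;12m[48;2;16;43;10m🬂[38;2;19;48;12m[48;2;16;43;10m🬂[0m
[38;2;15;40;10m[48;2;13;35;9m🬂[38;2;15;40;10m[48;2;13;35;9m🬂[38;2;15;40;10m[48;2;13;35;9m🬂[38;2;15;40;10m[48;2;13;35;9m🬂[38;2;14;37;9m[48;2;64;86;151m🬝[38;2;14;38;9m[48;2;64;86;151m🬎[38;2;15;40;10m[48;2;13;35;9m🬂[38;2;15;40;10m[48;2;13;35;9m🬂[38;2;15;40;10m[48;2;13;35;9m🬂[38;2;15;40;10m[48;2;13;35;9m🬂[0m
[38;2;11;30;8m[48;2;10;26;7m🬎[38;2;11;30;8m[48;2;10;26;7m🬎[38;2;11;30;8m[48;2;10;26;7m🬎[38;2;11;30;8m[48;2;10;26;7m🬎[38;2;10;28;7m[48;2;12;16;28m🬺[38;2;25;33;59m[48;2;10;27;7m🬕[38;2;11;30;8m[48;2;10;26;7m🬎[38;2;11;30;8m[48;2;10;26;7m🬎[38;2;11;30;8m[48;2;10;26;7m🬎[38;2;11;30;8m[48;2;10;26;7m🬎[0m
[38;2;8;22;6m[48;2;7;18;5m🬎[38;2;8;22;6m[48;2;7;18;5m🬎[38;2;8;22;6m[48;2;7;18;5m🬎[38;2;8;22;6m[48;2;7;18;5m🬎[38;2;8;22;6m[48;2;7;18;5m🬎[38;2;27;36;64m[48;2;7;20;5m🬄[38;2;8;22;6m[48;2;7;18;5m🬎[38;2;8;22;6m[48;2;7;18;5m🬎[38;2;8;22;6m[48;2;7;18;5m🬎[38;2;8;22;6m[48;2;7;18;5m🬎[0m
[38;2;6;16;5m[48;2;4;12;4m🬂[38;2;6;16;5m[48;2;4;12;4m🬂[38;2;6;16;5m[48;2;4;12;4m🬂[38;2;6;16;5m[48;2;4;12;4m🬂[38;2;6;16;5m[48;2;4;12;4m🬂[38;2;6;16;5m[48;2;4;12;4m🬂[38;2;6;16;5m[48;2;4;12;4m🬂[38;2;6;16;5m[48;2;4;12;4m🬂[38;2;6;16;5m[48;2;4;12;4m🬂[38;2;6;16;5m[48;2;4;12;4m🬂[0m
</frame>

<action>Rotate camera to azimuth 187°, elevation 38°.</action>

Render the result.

<frame>
[38;2;19;48;12m[48;2;16;43;10m🬂[38;2;19;48;12m[48;2;16;43;10m🬂[38;2;19;48;12m[48;2;16;43;10m🬂[38;2;19;48;12m[48;2;16;43;10m🬂[38;2;19;48;12m[48;2;16;43;10m🬂[38;2;19;48;12m[48;2;16;43;10m🬂[38;2;19;48;12m[48;2;16;43;10m🬂[38;2;19;48;12m[48;2;16;43;10m🬂[38;2;19;48;12m[48;2;16;43;10m🬂[38;2;19;48;12m[48;2;16;43;10m🬂[0m
[38;2;15;40;10m[48;2;13;35;9m🬂[38;2;15;40;10m[48;2;13;35;9m🬂[38;2;15;40;10m[48;2;13;35;9m🬂[38;2;15;40;10m[48;2;13;35;9m🬂[38;2;15;40;10m[48;2;13;35;9m🬂[38;2;64;86;151m[48;2;14;37;9m🬏[38;2;15;40;10m[48;2;13;35;9m🬂[38;2;15;40;10m[48;2;13;35;9m🬂[38;2;15;40;10m[48;2;13;35;9m🬂[38;2;15;40;10m[48;2;13;35;9m🬂[0m
[38;2;11;30;8m[48;2;10;26;7m🬎[38;2;11;30;8m[48;2;10;26;7m🬎[38;2;11;30;8m[48;2;10;26;7m🬎[38;2;11;30;8m[48;2;10;26;7m🬎[38;2;10;28;7m[48;2;12;16;28m🬺[38;2;24;33;59m[48;2;10;27;7m🬕[38;2;11;30;8m[48;2;10;26;7m🬎[38;2;11;30;8m[48;2;10;26;7m🬎[38;2;11;30;8m[48;2;10;26;7m🬎[38;2;11;30;8m[48;2;10;26;7m🬎[0m
[38;2;8;22;6m[48;2;7;18;5m🬎[38;2;8;22;6m[48;2;7;18;5m🬎[38;2;8;22;6m[48;2;7;18;5m🬎[38;2;8;22;6m[48;2;7;18;5m🬎[38;2;8;22;6m[48;2;7;18;5m🬎[38;2;25;34;60m[48;2;7;20;5m🬀[38;2;8;22;6m[48;2;7;18;5m🬎[38;2;8;22;6m[48;2;7;18;5m🬎[38;2;8;22;6m[48;2;7;18;5m🬎[38;2;8;22;6m[48;2;7;18;5m🬎[0m
[38;2;6;16;5m[48;2;4;12;4m🬂[38;2;6;16;5m[48;2;4;12;4m🬂[38;2;6;16;5m[48;2;4;12;4m🬂[38;2;6;16;5m[48;2;4;12;4m🬂[38;2;6;16;5m[48;2;4;12;4m🬂[38;2;6;16;5m[48;2;4;12;4m🬂[38;2;6;16;5m[48;2;4;12;4m🬂[38;2;6;16;5m[48;2;4;12;4m🬂[38;2;6;16;5m[48;2;4;12;4m🬂[38;2;6;16;5m[48;2;4;12;4m🬂[0m
</frame>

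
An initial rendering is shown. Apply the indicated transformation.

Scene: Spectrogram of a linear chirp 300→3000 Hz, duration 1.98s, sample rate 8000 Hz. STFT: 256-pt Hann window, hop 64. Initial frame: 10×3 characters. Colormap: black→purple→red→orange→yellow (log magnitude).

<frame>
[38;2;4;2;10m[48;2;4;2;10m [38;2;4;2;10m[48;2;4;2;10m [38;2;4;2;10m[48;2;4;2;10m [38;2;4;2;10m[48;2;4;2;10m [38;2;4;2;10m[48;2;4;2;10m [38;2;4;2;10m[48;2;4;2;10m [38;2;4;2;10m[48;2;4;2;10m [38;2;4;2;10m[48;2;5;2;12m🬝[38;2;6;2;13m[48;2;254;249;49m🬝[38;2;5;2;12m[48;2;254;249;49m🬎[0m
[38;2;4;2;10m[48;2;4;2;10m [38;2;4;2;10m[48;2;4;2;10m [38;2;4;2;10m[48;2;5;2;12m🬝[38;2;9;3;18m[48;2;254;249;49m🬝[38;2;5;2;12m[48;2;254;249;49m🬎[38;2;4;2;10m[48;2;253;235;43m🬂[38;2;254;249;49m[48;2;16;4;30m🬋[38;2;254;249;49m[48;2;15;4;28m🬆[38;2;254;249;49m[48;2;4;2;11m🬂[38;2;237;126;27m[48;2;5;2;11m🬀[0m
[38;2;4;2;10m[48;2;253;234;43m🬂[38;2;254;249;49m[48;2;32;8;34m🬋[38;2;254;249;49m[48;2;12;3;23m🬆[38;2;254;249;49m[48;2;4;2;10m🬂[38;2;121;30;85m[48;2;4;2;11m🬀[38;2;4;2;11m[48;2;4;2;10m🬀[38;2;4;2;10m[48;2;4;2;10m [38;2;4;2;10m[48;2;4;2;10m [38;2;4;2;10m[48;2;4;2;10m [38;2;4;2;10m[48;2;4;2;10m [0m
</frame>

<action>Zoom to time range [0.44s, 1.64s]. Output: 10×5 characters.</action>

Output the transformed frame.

<frame>
[38;2;4;2;10m[48;2;4;2;10m [38;2;4;2;10m[48;2;4;2;10m [38;2;4;2;10m[48;2;4;2;10m [38;2;4;2;10m[48;2;4;2;10m [38;2;4;2;10m[48;2;4;2;10m [38;2;4;2;10m[48;2;4;2;10m [38;2;4;2;10m[48;2;4;2;10m [38;2;4;2;10m[48;2;4;2;10m [38;2;4;2;10m[48;2;4;2;10m [38;2;4;2;10m[48;2;4;2;10m [0m
[38;2;4;2;10m[48;2;4;2;10m [38;2;4;2;10m[48;2;4;2;10m [38;2;4;2;10m[48;2;4;2;10m [38;2;4;2;10m[48;2;4;2;10m [38;2;4;2;10m[48;2;4;2;10m [38;2;4;2;10m[48;2;4;2;10m [38;2;4;2;10m[48;2;4;2;10m [38;2;4;2;10m[48;2;6;2;13m🬝[38;2;6;2;13m[48;2;125;31;85m🬝[38;2;5;2;11m[48;2;254;249;49m🬎[0m
[38;2;4;2;10m[48;2;4;2;10m [38;2;4;2;10m[48;2;4;2;10m [38;2;4;2;10m[48;2;5;2;12m🬝[38;2;5;2;12m[48;2;55;12;89m🬝[38;2;5;2;13m[48;2;254;248;49m🬎[38;2;13;3;25m[48;2;254;244;47m🬆[38;2;16;4;30m[48;2;253;234;43m🬡[38;2;254;249;49m[48;2;66;17;36m🬍[38;2;254;249;49m[48;2;40;10;31m🬂[38;2;231;159;57m[48;2;4;2;11m🬂[0m
[38;2;12;3;24m[48;2;253;230;41m🬆[38;2;21;5;39m[48;2;254;246;48m🬡[38;2;252;223;40m[48;2;7;2;15m🬎[38;2;254;249;49m[48;2;22;6;32m🬂[38;2;252;206;31m[48;2;4;2;10m🬂[38;2;15;4;28m[48;2;4;2;11m🬀[38;2;5;2;11m[48;2;4;2;10m🬀[38;2;4;2;10m[48;2;4;2;10m [38;2;4;2;10m[48;2;4;2;10m [38;2;4;2;10m[48;2;4;2;10m [0m
[38;2;15;4;28m[48;2;4;2;10m🬀[38;2;5;2;11m[48;2;4;2;10m🬀[38;2;4;2;10m[48;2;4;2;10m [38;2;4;2;10m[48;2;4;2;10m [38;2;4;2;10m[48;2;4;2;10m [38;2;4;2;10m[48;2;4;2;10m [38;2;4;2;10m[48;2;4;2;10m [38;2;4;2;10m[48;2;4;2;10m [38;2;4;2;10m[48;2;4;2;10m [38;2;4;2;10m[48;2;4;2;10m [0m
</frame>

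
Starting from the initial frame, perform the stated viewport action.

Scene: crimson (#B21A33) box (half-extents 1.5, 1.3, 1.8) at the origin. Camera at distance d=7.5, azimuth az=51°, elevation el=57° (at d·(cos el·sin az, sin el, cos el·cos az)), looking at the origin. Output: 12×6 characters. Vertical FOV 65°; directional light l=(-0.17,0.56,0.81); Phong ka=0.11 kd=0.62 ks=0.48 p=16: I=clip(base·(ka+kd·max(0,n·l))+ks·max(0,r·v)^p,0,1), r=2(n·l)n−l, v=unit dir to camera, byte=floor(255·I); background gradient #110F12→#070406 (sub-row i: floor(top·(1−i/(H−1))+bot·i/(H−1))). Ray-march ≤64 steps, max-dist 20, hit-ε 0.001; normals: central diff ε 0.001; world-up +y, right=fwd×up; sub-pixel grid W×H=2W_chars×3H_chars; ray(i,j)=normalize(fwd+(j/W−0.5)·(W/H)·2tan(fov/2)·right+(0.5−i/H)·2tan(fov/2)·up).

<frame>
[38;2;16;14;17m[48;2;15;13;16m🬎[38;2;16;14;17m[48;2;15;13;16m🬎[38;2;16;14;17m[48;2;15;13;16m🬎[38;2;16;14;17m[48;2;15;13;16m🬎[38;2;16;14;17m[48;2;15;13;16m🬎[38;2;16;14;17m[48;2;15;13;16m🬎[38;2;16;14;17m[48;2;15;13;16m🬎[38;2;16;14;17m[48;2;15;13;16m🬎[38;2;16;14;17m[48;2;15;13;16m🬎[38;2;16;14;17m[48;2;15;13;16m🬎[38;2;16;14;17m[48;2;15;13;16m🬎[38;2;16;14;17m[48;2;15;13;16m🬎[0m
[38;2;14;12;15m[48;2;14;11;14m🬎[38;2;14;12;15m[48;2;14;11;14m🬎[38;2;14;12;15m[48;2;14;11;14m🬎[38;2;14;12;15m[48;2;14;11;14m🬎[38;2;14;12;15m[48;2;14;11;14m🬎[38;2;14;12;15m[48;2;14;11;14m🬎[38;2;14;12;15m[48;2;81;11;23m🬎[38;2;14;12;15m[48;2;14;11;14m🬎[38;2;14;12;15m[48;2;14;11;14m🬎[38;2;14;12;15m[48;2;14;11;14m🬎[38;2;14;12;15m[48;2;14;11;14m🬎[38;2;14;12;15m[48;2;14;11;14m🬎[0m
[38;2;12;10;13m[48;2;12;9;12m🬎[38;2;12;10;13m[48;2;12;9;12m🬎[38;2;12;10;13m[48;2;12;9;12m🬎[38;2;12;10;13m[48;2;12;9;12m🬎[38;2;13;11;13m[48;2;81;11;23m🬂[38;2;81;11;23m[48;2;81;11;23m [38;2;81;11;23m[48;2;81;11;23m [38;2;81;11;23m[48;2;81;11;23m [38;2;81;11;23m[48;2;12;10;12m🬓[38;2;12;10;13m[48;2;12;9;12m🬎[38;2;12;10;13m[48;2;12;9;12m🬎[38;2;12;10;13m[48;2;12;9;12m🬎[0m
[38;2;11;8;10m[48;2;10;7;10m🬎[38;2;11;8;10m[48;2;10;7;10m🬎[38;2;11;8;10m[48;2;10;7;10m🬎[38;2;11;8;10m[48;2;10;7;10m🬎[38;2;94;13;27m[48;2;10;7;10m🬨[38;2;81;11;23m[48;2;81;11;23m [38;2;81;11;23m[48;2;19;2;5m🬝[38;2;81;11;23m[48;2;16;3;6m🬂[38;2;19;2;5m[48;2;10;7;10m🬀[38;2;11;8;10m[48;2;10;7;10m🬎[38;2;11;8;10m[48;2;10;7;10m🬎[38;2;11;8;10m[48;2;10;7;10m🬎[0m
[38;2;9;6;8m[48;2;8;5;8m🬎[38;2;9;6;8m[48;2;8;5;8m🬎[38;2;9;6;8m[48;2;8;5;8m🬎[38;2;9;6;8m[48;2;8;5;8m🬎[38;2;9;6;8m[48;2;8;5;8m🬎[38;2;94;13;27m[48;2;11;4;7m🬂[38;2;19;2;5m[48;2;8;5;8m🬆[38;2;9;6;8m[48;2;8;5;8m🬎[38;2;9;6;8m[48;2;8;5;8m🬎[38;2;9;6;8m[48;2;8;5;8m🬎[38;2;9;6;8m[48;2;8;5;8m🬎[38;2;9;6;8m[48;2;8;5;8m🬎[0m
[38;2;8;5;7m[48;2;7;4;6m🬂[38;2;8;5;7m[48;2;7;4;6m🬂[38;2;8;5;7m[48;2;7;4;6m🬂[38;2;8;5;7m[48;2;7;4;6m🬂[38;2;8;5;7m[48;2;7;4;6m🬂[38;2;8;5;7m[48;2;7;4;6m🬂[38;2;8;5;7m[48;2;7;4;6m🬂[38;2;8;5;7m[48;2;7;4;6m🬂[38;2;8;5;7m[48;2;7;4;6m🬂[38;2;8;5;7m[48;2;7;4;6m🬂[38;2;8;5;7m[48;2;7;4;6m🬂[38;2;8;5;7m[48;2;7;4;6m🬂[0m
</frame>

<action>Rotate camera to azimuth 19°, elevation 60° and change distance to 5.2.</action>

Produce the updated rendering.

<frame>
[38;2;16;14;17m[48;2;15;13;16m🬎[38;2;16;14;17m[48;2;15;13;16m🬎[38;2;16;14;17m[48;2;15;13;16m🬎[38;2;16;14;17m[48;2;15;13;16m🬎[38;2;16;14;17m[48;2;15;13;16m🬎[38;2;16;14;17m[48;2;15;13;16m🬎[38;2;16;14;17m[48;2;15;13;16m🬎[38;2;16;14;17m[48;2;15;13;16m🬎[38;2;16;14;17m[48;2;15;13;16m🬎[38;2;16;14;17m[48;2;15;13;16m🬎[38;2;16;14;17m[48;2;15;13;16m🬎[38;2;16;14;17m[48;2;15;13;16m🬎[0m
[38;2;14;12;15m[48;2;14;11;14m🬎[38;2;14;12;15m[48;2;14;11;14m🬎[38;2;14;12;15m[48;2;14;11;14m🬎[38;2;14;12;15m[48;2;14;11;14m🬎[38;2;14;12;15m[48;2;81;11;23m🬆[38;2;81;11;23m[48;2;81;11;23m [38;2;81;11;23m[48;2;81;11;23m [38;2;81;11;23m[48;2;15;13;15m🬺[38;2;15;13;15m[48;2;81;11;23m🬂[38;2;81;11;23m[48;2;14;12;14m🬃[38;2;14;12;15m[48;2;14;11;14m🬎[38;2;14;12;15m[48;2;14;11;14m🬎[0m
[38;2;12;10;13m[48;2;12;9;12m🬎[38;2;12;10;13m[48;2;12;9;12m🬎[38;2;12;10;13m[48;2;12;9;12m🬎[38;2;12;10;13m[48;2;81;11;23m🬆[38;2;81;11;23m[48;2;81;11;23m [38;2;81;11;23m[48;2;81;11;23m [38;2;81;11;23m[48;2;81;11;23m [38;2;81;11;23m[48;2;81;11;23m [38;2;81;11;23m[48;2;81;11;23m [38;2;12;10;13m[48;2;12;9;12m🬎[38;2;12;10;13m[48;2;12;9;12m🬎[38;2;12;10;13m[48;2;12;9;12m🬎[0m
[38;2;11;8;10m[48;2;10;7;10m🬎[38;2;11;8;10m[48;2;10;7;10m🬎[38;2;81;11;23m[48;2;10;8;10m▐[38;2;81;11;23m[48;2;81;11;23m [38;2;81;11;23m[48;2;81;11;23m [38;2;81;11;23m[48;2;81;11;23m [38;2;81;11;23m[48;2;81;11;23m [38;2;81;11;23m[48;2;81;11;23m [38;2;81;11;23m[48;2;10;7;10m🬕[38;2;11;8;10m[48;2;10;7;10m🬎[38;2;11;8;10m[48;2;10;7;10m🬎[38;2;11;8;10m[48;2;10;7;10m🬎[0m
[38;2;9;6;8m[48;2;8;5;8m🬎[38;2;9;6;8m[48;2;8;5;8m🬎[38;2;9;6;8m[48;2;8;5;8m🬎[38;2;108;15;31m[48;2;8;5;8m🬊[38;2;94;13;27m[48;2;8;5;8m🬎[38;2;81;11;23m[48;2;108;15;31m🬊[38;2;81;11;23m[48;2;108;15;31m🬎[38;2;81;11;23m[48;2;81;11;23m [38;2;81;11;23m[48;2;8;6;8m▌[38;2;9;6;8m[48;2;8;5;8m🬎[38;2;9;6;8m[48;2;8;5;8m🬎[38;2;9;6;8m[48;2;8;5;8m🬎[0m
[38;2;8;5;7m[48;2;7;4;6m🬂[38;2;8;5;7m[48;2;7;4;6m🬂[38;2;8;5;7m[48;2;7;4;6m🬂[38;2;8;5;7m[48;2;7;4;6m🬂[38;2;8;5;7m[48;2;7;4;6m🬂[38;2;8;5;7m[48;2;7;4;6m🬂[38;2;108;15;31m[48;2;7;4;6m🬂[38;2;108;15;31m[48;2;7;4;6m🬂[38;2;8;5;7m[48;2;7;4;6m🬂[38;2;8;5;7m[48;2;7;4;6m🬂[38;2;8;5;7m[48;2;7;4;6m🬂[38;2;8;5;7m[48;2;7;4;6m🬂[0m
</frame>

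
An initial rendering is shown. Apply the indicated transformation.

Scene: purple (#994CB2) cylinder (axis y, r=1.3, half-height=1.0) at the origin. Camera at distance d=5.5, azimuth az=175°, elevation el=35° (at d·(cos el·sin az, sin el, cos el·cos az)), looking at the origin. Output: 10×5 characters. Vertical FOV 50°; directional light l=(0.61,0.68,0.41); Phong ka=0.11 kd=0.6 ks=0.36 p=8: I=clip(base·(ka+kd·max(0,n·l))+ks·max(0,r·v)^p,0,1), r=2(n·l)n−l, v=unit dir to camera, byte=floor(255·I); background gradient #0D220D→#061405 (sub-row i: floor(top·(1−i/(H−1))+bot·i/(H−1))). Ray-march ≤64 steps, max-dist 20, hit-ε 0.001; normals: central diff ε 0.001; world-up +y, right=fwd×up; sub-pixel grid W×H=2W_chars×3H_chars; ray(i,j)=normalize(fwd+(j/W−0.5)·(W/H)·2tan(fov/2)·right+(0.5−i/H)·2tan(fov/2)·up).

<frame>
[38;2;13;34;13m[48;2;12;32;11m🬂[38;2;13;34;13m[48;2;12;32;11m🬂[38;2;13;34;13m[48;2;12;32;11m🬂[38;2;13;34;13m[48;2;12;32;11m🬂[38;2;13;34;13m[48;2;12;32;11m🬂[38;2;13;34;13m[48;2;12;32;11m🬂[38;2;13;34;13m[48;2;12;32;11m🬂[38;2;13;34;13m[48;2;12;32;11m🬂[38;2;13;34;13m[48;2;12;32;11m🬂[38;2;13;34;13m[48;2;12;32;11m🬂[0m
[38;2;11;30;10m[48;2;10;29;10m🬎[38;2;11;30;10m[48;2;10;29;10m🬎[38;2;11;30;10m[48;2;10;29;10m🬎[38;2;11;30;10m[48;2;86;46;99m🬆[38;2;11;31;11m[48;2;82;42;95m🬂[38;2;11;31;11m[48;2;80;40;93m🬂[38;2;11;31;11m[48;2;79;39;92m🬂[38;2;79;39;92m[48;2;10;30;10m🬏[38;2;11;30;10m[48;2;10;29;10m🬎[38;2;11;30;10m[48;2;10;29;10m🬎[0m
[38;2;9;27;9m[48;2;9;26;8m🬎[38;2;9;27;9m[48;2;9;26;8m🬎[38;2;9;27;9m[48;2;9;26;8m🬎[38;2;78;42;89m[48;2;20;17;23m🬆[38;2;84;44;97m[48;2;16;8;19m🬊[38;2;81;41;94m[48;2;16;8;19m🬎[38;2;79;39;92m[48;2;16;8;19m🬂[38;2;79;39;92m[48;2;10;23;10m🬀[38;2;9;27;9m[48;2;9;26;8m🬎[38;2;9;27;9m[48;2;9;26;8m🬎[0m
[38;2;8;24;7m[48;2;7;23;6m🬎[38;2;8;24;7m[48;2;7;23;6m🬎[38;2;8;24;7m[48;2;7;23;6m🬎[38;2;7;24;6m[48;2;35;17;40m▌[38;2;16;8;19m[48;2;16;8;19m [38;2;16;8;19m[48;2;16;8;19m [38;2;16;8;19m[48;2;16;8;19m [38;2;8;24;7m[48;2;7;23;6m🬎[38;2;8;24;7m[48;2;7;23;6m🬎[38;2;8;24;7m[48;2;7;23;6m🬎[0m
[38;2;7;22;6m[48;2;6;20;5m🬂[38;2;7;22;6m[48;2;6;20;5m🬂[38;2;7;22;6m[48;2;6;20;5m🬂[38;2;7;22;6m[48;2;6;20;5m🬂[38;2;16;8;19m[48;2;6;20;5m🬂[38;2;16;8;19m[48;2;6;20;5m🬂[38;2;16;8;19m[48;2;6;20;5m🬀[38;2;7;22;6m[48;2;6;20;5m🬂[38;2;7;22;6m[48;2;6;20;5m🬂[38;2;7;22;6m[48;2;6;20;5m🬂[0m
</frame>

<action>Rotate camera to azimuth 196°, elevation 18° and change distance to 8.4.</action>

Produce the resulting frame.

<frame>
[38;2;13;34;13m[48;2;12;32;11m🬂[38;2;13;34;13m[48;2;12;32;11m🬂[38;2;13;34;13m[48;2;12;32;11m🬂[38;2;13;34;13m[48;2;12;32;11m🬂[38;2;13;34;13m[48;2;12;32;11m🬂[38;2;13;34;13m[48;2;12;32;11m🬂[38;2;13;34;13m[48;2;12;32;11m🬂[38;2;13;34;13m[48;2;12;32;11m🬂[38;2;13;34;13m[48;2;12;32;11m🬂[38;2;13;34;13m[48;2;12;32;11m🬂[0m
[38;2;11;30;10m[48;2;10;29;10m🬎[38;2;11;30;10m[48;2;10;29;10m🬎[38;2;11;30;10m[48;2;10;29;10m🬎[38;2;11;30;10m[48;2;10;29;10m🬎[38;2;11;30;10m[48;2;10;29;10m🬎[38;2;11;30;10m[48;2;10;29;10m🬎[38;2;11;30;10m[48;2;10;29;10m🬎[38;2;11;30;10m[48;2;10;29;10m🬎[38;2;11;30;10m[48;2;10;29;10m🬎[38;2;11;30;10m[48;2;10;29;10m🬎[0m
[38;2;9;27;9m[48;2;9;26;8m🬎[38;2;9;27;9m[48;2;9;26;8m🬎[38;2;9;27;9m[48;2;9;26;8m🬎[38;2;9;27;9m[48;2;9;26;8m🬎[38;2;87;47;100m[48;2;16;8;19m🬂[38;2;83;43;96m[48;2;16;8;19m🬂[38;2;81;41;94m[48;2;12;19;12m🬀[38;2;9;27;9m[48;2;9;26;8m🬎[38;2;9;27;9m[48;2;9;26;8m🬎[38;2;9;27;9m[48;2;9;26;8m🬎[0m
[38;2;8;24;7m[48;2;7;23;6m🬎[38;2;8;24;7m[48;2;7;23;6m🬎[38;2;8;24;7m[48;2;7;23;6m🬎[38;2;8;24;7m[48;2;7;23;6m🬎[38;2;16;8;19m[48;2;7;23;6m🬊[38;2;16;8;19m[48;2;7;23;6m🬎[38;2;16;8;19m[48;2;7;23;6m🬀[38;2;8;24;7m[48;2;7;23;6m🬎[38;2;8;24;7m[48;2;7;23;6m🬎[38;2;8;24;7m[48;2;7;23;6m🬎[0m
[38;2;7;22;6m[48;2;6;20;5m🬂[38;2;7;22;6m[48;2;6;20;5m🬂[38;2;7;22;6m[48;2;6;20;5m🬂[38;2;7;22;6m[48;2;6;20;5m🬂[38;2;7;22;6m[48;2;6;20;5m🬂[38;2;7;22;6m[48;2;6;20;5m🬂[38;2;7;22;6m[48;2;6;20;5m🬂[38;2;7;22;6m[48;2;6;20;5m🬂[38;2;7;22;6m[48;2;6;20;5m🬂[38;2;7;22;6m[48;2;6;20;5m🬂[0m
</frame>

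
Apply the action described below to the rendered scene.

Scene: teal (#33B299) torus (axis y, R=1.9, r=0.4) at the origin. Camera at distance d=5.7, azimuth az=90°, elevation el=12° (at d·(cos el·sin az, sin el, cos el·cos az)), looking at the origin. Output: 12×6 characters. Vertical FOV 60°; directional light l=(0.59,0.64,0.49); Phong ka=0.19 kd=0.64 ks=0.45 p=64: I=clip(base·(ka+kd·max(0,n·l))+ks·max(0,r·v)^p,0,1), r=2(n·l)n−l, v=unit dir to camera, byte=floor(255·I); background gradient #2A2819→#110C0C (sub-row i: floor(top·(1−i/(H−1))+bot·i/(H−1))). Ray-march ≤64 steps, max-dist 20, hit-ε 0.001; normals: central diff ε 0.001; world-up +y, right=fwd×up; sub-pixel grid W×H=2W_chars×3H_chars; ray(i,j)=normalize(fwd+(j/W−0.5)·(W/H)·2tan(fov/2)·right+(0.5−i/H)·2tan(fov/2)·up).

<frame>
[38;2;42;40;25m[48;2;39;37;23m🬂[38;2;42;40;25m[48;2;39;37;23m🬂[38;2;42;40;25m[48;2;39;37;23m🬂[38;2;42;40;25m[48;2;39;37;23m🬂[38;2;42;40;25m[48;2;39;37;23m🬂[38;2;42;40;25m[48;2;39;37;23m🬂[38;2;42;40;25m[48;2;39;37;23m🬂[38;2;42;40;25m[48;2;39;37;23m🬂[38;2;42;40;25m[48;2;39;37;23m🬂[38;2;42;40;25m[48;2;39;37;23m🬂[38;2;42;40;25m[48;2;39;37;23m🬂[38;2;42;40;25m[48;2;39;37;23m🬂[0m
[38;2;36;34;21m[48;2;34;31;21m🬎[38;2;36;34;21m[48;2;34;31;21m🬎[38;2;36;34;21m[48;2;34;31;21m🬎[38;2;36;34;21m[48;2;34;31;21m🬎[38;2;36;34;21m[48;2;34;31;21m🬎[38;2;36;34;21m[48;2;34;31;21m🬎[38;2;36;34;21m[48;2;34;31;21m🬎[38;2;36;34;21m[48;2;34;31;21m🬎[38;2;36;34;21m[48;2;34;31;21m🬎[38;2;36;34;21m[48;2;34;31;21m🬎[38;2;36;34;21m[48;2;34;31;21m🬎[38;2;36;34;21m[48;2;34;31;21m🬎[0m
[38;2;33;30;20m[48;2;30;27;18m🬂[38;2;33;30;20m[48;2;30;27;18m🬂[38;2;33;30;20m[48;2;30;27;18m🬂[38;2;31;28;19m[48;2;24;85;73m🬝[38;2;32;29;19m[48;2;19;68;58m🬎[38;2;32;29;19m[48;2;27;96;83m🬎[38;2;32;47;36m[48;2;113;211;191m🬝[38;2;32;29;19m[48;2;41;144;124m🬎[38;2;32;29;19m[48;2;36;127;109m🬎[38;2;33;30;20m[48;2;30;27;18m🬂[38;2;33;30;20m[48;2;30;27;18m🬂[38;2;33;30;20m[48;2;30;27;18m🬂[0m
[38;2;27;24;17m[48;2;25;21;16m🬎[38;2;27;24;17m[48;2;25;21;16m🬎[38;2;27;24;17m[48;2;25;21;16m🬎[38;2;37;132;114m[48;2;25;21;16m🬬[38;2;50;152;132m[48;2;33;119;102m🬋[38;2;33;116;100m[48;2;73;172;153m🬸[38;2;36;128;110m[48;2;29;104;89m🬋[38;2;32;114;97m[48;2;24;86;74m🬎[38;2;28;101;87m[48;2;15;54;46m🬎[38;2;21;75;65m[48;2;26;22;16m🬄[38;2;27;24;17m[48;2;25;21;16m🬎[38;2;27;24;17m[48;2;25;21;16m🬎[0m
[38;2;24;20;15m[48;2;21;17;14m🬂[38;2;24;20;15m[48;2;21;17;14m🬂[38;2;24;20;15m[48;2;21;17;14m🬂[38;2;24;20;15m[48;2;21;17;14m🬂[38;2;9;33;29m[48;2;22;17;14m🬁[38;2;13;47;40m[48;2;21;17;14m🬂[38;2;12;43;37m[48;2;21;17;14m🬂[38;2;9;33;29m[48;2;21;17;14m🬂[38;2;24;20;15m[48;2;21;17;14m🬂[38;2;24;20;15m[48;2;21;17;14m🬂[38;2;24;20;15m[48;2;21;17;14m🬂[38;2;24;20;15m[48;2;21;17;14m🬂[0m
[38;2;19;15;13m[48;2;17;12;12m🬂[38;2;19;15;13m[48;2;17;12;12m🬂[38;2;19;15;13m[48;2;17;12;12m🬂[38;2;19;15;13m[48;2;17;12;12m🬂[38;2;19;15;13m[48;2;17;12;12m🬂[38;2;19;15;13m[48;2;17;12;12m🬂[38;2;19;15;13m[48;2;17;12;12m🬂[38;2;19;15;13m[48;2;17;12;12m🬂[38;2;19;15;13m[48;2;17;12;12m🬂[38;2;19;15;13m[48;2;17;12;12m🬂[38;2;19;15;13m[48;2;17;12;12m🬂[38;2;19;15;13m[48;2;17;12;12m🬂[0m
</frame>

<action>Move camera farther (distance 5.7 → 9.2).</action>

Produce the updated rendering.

<frame>
[38;2;42;40;25m[48;2;39;37;23m🬂[38;2;42;40;25m[48;2;39;37;23m🬂[38;2;42;40;25m[48;2;39;37;23m🬂[38;2;42;40;25m[48;2;39;37;23m🬂[38;2;42;40;25m[48;2;39;37;23m🬂[38;2;42;40;25m[48;2;39;37;23m🬂[38;2;42;40;25m[48;2;39;37;23m🬂[38;2;42;40;25m[48;2;39;37;23m🬂[38;2;42;40;25m[48;2;39;37;23m🬂[38;2;42;40;25m[48;2;39;37;23m🬂[38;2;42;40;25m[48;2;39;37;23m🬂[38;2;42;40;25m[48;2;39;37;23m🬂[0m
[38;2;36;34;21m[48;2;34;31;21m🬎[38;2;36;34;21m[48;2;34;31;21m🬎[38;2;36;34;21m[48;2;34;31;21m🬎[38;2;36;34;21m[48;2;34;31;21m🬎[38;2;36;34;21m[48;2;34;31;21m🬎[38;2;36;34;21m[48;2;34;31;21m🬎[38;2;36;34;21m[48;2;34;31;21m🬎[38;2;36;34;21m[48;2;34;31;21m🬎[38;2;36;34;21m[48;2;34;31;21m🬎[38;2;36;34;21m[48;2;34;31;21m🬎[38;2;36;34;21m[48;2;34;31;21m🬎[38;2;36;34;21m[48;2;34;31;21m🬎[0m
[38;2;33;30;20m[48;2;30;27;18m🬂[38;2;33;30;20m[48;2;30;27;18m🬂[38;2;33;30;20m[48;2;30;27;18m🬂[38;2;33;30;20m[48;2;30;27;18m🬂[38;2;33;30;20m[48;2;30;27;18m🬂[38;2;32;29;19m[48;2;31;111;95m🬎[38;2;32;29;19m[48;2;37;132;114m🬎[38;2;31;109;94m[48;2;31;28;19m🬏[38;2;33;30;20m[48;2;30;27;18m🬂[38;2;33;30;20m[48;2;30;27;18m🬂[38;2;33;30;20m[48;2;30;27;18m🬂[38;2;33;30;20m[48;2;30;27;18m🬂[0m
[38;2;27;24;17m[48;2;25;21;16m🬎[38;2;27;24;17m[48;2;25;21;16m🬎[38;2;27;24;17m[48;2;25;21;16m🬎[38;2;27;24;17m[48;2;25;21;16m🬎[38;2;34;120;103m[48;2;25;21;16m🬊[38;2;33;117;100m[48;2;25;21;16m🬎[38;2;29;102;88m[48;2;25;21;16m🬎[38;2;26;93;80m[48;2;19;25;20m🬆[38;2;9;33;29m[48;2;26;22;16m🬀[38;2;27;24;17m[48;2;25;21;16m🬎[38;2;27;24;17m[48;2;25;21;16m🬎[38;2;27;24;17m[48;2;25;21;16m🬎[0m
[38;2;24;20;15m[48;2;21;17;14m🬂[38;2;24;20;15m[48;2;21;17;14m🬂[38;2;24;20;15m[48;2;21;17;14m🬂[38;2;24;20;15m[48;2;21;17;14m🬂[38;2;24;20;15m[48;2;21;17;14m🬂[38;2;24;20;15m[48;2;21;17;14m🬂[38;2;24;20;15m[48;2;21;17;14m🬂[38;2;24;20;15m[48;2;21;17;14m🬂[38;2;24;20;15m[48;2;21;17;14m🬂[38;2;24;20;15m[48;2;21;17;14m🬂[38;2;24;20;15m[48;2;21;17;14m🬂[38;2;24;20;15m[48;2;21;17;14m🬂[0m
[38;2;19;15;13m[48;2;17;12;12m🬂[38;2;19;15;13m[48;2;17;12;12m🬂[38;2;19;15;13m[48;2;17;12;12m🬂[38;2;19;15;13m[48;2;17;12;12m🬂[38;2;19;15;13m[48;2;17;12;12m🬂[38;2;19;15;13m[48;2;17;12;12m🬂[38;2;19;15;13m[48;2;17;12;12m🬂[38;2;19;15;13m[48;2;17;12;12m🬂[38;2;19;15;13m[48;2;17;12;12m🬂[38;2;19;15;13m[48;2;17;12;12m🬂[38;2;19;15;13m[48;2;17;12;12m🬂[38;2;19;15;13m[48;2;17;12;12m🬂[0m
</frame>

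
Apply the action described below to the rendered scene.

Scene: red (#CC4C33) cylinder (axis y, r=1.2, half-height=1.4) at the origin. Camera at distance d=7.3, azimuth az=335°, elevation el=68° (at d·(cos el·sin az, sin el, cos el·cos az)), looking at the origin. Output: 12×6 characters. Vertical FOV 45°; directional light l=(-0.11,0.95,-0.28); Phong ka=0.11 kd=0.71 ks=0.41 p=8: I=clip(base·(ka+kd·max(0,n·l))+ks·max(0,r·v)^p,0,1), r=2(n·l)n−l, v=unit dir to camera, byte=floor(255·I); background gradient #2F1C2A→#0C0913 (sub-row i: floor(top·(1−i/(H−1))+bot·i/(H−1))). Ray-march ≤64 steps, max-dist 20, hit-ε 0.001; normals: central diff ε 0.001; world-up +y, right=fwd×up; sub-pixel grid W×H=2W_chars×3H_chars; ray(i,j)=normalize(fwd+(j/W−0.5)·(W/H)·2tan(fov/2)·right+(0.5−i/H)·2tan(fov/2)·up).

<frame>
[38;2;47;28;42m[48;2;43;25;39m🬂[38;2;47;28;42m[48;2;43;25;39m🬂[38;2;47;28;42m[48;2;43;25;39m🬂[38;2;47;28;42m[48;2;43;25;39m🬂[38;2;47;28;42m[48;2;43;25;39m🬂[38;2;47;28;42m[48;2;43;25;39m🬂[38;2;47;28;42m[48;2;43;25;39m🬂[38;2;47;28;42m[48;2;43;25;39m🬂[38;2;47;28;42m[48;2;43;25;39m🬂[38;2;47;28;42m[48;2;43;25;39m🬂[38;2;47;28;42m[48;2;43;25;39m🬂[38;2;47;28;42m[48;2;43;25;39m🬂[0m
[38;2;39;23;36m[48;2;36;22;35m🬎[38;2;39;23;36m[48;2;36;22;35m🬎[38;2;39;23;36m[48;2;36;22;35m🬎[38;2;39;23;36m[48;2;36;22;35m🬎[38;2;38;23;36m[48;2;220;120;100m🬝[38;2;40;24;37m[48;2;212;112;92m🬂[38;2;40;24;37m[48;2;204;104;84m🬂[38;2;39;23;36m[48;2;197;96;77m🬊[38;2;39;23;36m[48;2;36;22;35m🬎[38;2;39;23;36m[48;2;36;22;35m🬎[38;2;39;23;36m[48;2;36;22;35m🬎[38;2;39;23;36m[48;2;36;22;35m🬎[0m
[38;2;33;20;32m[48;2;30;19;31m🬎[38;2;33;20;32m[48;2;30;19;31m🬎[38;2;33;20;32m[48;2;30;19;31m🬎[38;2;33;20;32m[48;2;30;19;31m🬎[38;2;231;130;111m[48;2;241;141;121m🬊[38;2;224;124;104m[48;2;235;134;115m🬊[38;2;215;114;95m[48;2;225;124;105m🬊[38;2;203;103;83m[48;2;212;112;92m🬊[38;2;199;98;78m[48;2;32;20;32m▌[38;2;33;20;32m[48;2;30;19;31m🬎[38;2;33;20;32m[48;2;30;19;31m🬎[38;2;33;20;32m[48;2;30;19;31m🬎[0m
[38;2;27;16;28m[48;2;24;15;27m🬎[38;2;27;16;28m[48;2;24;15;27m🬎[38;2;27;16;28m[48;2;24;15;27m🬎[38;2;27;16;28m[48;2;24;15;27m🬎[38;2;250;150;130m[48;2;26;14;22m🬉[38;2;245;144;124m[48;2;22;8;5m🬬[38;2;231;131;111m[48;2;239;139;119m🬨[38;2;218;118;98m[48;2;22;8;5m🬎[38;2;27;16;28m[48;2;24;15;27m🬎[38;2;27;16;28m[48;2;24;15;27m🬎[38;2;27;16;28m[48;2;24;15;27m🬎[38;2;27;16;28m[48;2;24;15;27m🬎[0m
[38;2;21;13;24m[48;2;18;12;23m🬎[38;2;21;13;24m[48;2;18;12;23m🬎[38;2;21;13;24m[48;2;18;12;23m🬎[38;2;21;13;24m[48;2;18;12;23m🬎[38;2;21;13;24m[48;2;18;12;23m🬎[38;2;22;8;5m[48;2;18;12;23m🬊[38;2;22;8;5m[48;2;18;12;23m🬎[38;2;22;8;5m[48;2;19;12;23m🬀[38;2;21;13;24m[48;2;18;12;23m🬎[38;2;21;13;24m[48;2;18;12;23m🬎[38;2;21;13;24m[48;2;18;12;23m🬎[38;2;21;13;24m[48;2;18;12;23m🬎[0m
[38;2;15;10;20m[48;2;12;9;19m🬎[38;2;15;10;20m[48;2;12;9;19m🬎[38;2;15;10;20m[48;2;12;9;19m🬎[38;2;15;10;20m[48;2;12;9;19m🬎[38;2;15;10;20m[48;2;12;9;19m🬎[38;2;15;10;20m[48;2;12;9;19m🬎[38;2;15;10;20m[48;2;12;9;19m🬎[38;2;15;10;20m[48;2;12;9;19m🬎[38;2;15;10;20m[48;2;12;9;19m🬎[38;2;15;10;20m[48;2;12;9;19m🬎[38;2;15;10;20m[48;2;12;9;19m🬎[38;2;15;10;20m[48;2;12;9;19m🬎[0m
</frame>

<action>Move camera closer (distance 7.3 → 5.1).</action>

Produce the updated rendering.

<frame>
[38;2;47;28;42m[48;2;43;25;39m🬂[38;2;47;28;42m[48;2;43;25;39m🬂[38;2;47;28;42m[48;2;43;25;39m🬂[38;2;47;28;42m[48;2;43;25;39m🬂[38;2;45;27;41m[48;2;199;98;78m🬎[38;2;47;28;42m[48;2;192;92;72m🬂[38;2;47;28;42m[48;2;187;87;67m🬂[38;2;46;27;41m[48;2;182;82;62m🬊[38;2;179;79;59m[48;2;44;26;40m🬏[38;2;47;28;42m[48;2;43;25;39m🬂[38;2;47;28;42m[48;2;43;25;39m🬂[38;2;47;28;42m[48;2;43;25;39m🬂[0m
[38;2;39;23;36m[48;2;36;22;35m🬎[38;2;39;23;36m[48;2;36;22;35m🬎[38;2;39;23;36m[48;2;36;22;35m🬎[38;2;40;24;37m[48;2;216;115;96m🬀[38;2;208;107;88m[48;2;218;118;98m🬊[38;2;203;103;83m[48;2;214;113;93m🬊[38;2;196;96;76m[48;2;206;106;86m🬊[38;2;189;88;69m[48;2;197;96;77m🬊[38;2;181;81;61m[48;2;188;87;68m🬊[38;2;180;79;60m[48;2;38;23;36m🬓[38;2;39;23;36m[48;2;36;22;35m🬎[38;2;39;23;36m[48;2;36;22;35m🬎[0m
[38;2;33;20;32m[48;2;30;19;31m🬎[38;2;33;20;32m[48;2;30;19;31m🬎[38;2;33;20;32m[48;2;30;19;31m🬎[38;2;232;132;112m[48;2;242;141;122m🬆[38;2;231;130;111m[48;2;241;141;121m🬊[38;2;224;124;104m[48;2;235;134;115m🬊[38;2;215;114;95m[48;2;225;124;105m🬊[38;2;203;103;83m[48;2;212;112;92m🬊[38;2;192;92;72m[48;2;199;98;79m🬊[38;2;187;87;67m[48;2;32;20;32m▌[38;2;33;20;32m[48;2;30;19;31m🬎[38;2;33;20;32m[48;2;30;19;31m🬎[0m
[38;2;27;16;28m[48;2;24;15;27m🬎[38;2;27;16;28m[48;2;24;15;27m🬎[38;2;27;16;28m[48;2;24;15;27m🬎[38;2;252;151;132m[48;2;24;13;20m🬊[38;2;249;149;129m[48;2;254;155;135m🬂[38;2;243;142;122m[48;2;249;149;129m🬊[38;2;231;131;111m[48;2;239;139;119m🬨[38;2;215;115;95m[48;2;223;123;103m▐[38;2;205;104;85m[48;2;22;8;5m🬝[38;2;193;92;73m[48;2;25;15;27m🬀[38;2;27;16;28m[48;2;24;15;27m🬎[38;2;27;16;28m[48;2;24;15;27m🬎[0m
[38;2;21;13;24m[48;2;18;12;23m🬎[38;2;21;13;24m[48;2;18;12;23m🬎[38;2;21;13;24m[48;2;18;12;23m🬎[38;2;21;13;24m[48;2;18;12;23m🬎[38;2;20;10;16m[48;2;255;158;138m🬺[38;2;251;151;131m[48;2;22;8;5m🬂[38;2;239;138;119m[48;2;22;8;5m🬂[38;2;224;123;104m[48;2;21;9;9m🬂[38;2;22;8;5m[48;2;19;12;23m🬀[38;2;21;13;24m[48;2;18;12;23m🬎[38;2;21;13;24m[48;2;18;12;23m🬎[38;2;21;13;24m[48;2;18;12;23m🬎[0m
[38;2;15;10;20m[48;2;12;9;19m🬎[38;2;15;10;20m[48;2;12;9;19m🬎[38;2;15;10;20m[48;2;12;9;19m🬎[38;2;15;10;20m[48;2;12;9;19m🬎[38;2;15;10;20m[48;2;12;9;19m🬎[38;2;15;10;20m[48;2;12;9;19m🬎[38;2;15;10;20m[48;2;12;9;19m🬎[38;2;15;10;20m[48;2;12;9;19m🬎[38;2;15;10;20m[48;2;12;9;19m🬎[38;2;15;10;20m[48;2;12;9;19m🬎[38;2;15;10;20m[48;2;12;9;19m🬎[38;2;15;10;20m[48;2;12;9;19m🬎[0m
</frame>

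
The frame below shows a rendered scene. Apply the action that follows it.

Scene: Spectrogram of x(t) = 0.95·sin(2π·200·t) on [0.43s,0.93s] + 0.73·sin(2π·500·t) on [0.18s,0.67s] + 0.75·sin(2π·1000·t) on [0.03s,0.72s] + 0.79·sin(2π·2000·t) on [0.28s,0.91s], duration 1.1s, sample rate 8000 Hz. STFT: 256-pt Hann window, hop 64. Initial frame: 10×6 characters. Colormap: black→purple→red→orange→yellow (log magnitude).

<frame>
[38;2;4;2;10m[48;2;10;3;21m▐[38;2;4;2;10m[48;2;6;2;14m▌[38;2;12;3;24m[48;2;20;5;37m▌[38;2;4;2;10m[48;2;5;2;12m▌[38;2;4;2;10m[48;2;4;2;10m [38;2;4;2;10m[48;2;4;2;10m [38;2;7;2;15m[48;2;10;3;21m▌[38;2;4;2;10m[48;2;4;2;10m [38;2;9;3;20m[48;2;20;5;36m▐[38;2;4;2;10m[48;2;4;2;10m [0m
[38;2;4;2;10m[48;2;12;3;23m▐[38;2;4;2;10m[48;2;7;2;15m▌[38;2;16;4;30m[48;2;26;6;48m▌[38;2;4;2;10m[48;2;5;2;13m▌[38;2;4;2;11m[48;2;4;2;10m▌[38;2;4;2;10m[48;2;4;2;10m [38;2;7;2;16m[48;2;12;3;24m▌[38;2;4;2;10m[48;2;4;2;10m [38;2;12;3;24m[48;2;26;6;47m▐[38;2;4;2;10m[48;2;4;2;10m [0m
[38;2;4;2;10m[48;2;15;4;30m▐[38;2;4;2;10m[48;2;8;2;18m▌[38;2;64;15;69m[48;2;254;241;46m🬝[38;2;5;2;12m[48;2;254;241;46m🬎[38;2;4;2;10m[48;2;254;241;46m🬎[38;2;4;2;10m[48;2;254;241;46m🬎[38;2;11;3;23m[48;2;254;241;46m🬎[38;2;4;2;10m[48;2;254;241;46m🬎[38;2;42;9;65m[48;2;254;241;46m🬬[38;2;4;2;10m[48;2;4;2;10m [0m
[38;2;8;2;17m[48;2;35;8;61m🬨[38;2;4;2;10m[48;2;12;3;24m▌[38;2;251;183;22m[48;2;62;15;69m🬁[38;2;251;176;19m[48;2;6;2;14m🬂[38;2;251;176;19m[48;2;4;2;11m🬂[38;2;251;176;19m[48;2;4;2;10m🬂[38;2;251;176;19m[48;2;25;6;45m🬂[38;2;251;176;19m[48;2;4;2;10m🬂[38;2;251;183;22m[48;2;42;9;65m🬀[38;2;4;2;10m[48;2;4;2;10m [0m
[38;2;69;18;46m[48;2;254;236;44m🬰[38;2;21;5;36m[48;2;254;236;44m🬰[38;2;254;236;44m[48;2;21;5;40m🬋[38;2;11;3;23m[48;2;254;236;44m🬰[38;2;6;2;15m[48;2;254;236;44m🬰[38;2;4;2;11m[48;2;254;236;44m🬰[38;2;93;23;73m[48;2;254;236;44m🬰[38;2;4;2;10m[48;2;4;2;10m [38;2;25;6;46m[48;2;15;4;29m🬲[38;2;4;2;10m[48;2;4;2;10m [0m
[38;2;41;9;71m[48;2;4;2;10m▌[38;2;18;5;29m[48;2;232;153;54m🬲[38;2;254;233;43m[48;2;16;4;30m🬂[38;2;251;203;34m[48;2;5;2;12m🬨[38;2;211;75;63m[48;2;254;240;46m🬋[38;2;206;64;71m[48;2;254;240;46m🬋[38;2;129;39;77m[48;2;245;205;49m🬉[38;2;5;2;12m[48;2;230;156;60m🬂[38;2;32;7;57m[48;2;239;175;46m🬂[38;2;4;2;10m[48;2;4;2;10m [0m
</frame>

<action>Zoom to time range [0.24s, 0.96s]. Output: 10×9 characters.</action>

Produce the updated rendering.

<frame>
[38;2;12;3;24m[48;2;19;5;36m▐[38;2;4;2;10m[48;2;4;2;10m [38;2;4;2;10m[48;2;5;2;12m▌[38;2;4;2;10m[48;2;4;2;10m [38;2;4;2;10m[48;2;4;2;10m [38;2;4;2;10m[48;2;4;2;10m [38;2;7;2;15m[48;2;10;3;21m▌[38;2;4;2;10m[48;2;4;2;10m [38;2;4;2;10m[48;2;4;2;10m [38;2;4;2;11m[48;2;19;5;35m▌[0m
[38;2;13;3;26m[48;2;22;5;40m▐[38;2;4;2;10m[48;2;4;2;10m [38;2;4;2;10m[48;2;5;2;12m▌[38;2;4;2;10m[48;2;4;2;10m [38;2;4;2;10m[48;2;4;2;10m [38;2;4;2;10m[48;2;4;2;10m [38;2;7;2;15m[48;2;11;3;22m▌[38;2;4;2;10m[48;2;4;2;10m [38;2;4;2;10m[48;2;4;2;10m [38;2;4;2;11m[48;2;21;5;39m▌[0m
[38;2;17;4;32m[48;2;27;6;49m▐[38;2;4;2;10m[48;2;4;2;10m [38;2;4;2;10m[48;2;6;2;13m▌[38;2;4;2;10m[48;2;4;2;10m [38;2;4;2;10m[48;2;4;2;10m [38;2;4;2;10m[48;2;4;2;10m [38;2;7;2;16m[48;2;12;3;24m▌[38;2;4;2;10m[48;2;4;2;10m [38;2;4;2;10m[48;2;4;2;10m [38;2;4;2;11m[48;2;26;6;48m▌[0m
[38;2;31;7;55m[48;2;56;13;83m🬨[38;2;4;2;10m[48;2;4;2;10m [38;2;4;2;10m[48;2;6;2;13m▌[38;2;4;2;10m[48;2;4;2;10m [38;2;4;2;10m[48;2;4;2;10m [38;2;4;2;10m[48;2;4;2;10m [38;2;8;2;18m[48;2;15;4;28m▌[38;2;4;2;10m[48;2;4;2;10m [38;2;4;2;10m[48;2;4;2;10m [38;2;5;2;13m[48;2;47;10;75m▌[0m
[38;2;142;36;83m[48;2;252;207;32m🬰[38;2;5;2;11m[48;2;254;241;46m🬰[38;2;254;241;46m[48;2;6;2;14m🬋[38;2;5;2;11m[48;2;254;241;46m🬰[38;2;5;2;11m[48;2;254;241;46m🬰[38;2;5;2;11m[48;2;254;241;46m🬰[38;2;15;3;29m[48;2;254;241;46m🬰[38;2;5;2;11m[48;2;254;241;46m🬰[38;2;5;2;11m[48;2;254;241;46m🬰[38;2;90;23;47m[48;2;253;232;42m🬰[0m
[38;2;56;13;83m[48;2;31;7;55m🬄[38;2;4;2;10m[48;2;4;2;10m [38;2;4;2;10m[48;2;9;2;18m▌[38;2;4;2;10m[48;2;4;2;10m [38;2;4;2;10m[48;2;4;2;10m [38;2;4;2;10m[48;2;4;2;11m🬝[38;2;17;4;32m[48;2;37;8;65m🬕[38;2;4;2;10m[48;2;4;2;10m [38;2;4;2;10m[48;2;4;2;10m [38;2;47;10;75m[48;2;5;2;13m▐[0m
[38;2;23;5;42m[48;2;254;236;44m🬎[38;2;5;2;12m[48;2;254;236;44m🬎[38;2;9;2;19m[48;2;254;236;44m🬎[38;2;5;2;12m[48;2;254;236;44m🬎[38;2;5;2;12m[48;2;254;236;44m🬎[38;2;5;2;12m[48;2;254;236;44m🬎[38;2;43;10;55m[48;2;242;187;47m🬆[38;2;4;2;10m[48;2;4;2;10m [38;2;4;2;10m[48;2;4;2;10m [38;2;26;6;48m[48;2;4;2;11m▐[0m
[38;2;18;4;34m[48;2;254;233;43m🬎[38;2;4;2;11m[48;2;254;233;43m🬎[38;2;15;4;29m[48;2;254;233;43m🬎[38;2;4;2;11m[48;2;254;233;43m🬎[38;2;4;2;11m[48;2;254;233;43m🬎[38;2;5;2;12m[48;2;254;233;43m🬎[38;2;253;216;36m[48;2;90;22;82m🬏[38;2;4;2;10m[48;2;5;2;12m🬎[38;2;4;2;10m[48;2;5;2;12m🬎[38;2;9;2;18m[48;2;37;8;65m🬕[0m
[38;2;19;5;36m[48;2;12;3;24m▌[38;2;6;2;14m[48;2;4;2;10m🬂[38;2;44;11;32m[48;2;236;169;51m🬕[38;2;35;8;62m[48;2;254;248;49m🬰[38;2;35;8;62m[48;2;254;248;49m🬰[38;2;35;8;63m[48;2;254;248;49m🬰[38;2;73;17;81m[48;2;242;195;51m🬯[38;2;35;8;62m[48;2;254;248;49m🬰[38;2;35;8;62m[48;2;254;248;49m🬰[38;2;74;18;69m[48;2;242;195;50m🬒[0m
</frame>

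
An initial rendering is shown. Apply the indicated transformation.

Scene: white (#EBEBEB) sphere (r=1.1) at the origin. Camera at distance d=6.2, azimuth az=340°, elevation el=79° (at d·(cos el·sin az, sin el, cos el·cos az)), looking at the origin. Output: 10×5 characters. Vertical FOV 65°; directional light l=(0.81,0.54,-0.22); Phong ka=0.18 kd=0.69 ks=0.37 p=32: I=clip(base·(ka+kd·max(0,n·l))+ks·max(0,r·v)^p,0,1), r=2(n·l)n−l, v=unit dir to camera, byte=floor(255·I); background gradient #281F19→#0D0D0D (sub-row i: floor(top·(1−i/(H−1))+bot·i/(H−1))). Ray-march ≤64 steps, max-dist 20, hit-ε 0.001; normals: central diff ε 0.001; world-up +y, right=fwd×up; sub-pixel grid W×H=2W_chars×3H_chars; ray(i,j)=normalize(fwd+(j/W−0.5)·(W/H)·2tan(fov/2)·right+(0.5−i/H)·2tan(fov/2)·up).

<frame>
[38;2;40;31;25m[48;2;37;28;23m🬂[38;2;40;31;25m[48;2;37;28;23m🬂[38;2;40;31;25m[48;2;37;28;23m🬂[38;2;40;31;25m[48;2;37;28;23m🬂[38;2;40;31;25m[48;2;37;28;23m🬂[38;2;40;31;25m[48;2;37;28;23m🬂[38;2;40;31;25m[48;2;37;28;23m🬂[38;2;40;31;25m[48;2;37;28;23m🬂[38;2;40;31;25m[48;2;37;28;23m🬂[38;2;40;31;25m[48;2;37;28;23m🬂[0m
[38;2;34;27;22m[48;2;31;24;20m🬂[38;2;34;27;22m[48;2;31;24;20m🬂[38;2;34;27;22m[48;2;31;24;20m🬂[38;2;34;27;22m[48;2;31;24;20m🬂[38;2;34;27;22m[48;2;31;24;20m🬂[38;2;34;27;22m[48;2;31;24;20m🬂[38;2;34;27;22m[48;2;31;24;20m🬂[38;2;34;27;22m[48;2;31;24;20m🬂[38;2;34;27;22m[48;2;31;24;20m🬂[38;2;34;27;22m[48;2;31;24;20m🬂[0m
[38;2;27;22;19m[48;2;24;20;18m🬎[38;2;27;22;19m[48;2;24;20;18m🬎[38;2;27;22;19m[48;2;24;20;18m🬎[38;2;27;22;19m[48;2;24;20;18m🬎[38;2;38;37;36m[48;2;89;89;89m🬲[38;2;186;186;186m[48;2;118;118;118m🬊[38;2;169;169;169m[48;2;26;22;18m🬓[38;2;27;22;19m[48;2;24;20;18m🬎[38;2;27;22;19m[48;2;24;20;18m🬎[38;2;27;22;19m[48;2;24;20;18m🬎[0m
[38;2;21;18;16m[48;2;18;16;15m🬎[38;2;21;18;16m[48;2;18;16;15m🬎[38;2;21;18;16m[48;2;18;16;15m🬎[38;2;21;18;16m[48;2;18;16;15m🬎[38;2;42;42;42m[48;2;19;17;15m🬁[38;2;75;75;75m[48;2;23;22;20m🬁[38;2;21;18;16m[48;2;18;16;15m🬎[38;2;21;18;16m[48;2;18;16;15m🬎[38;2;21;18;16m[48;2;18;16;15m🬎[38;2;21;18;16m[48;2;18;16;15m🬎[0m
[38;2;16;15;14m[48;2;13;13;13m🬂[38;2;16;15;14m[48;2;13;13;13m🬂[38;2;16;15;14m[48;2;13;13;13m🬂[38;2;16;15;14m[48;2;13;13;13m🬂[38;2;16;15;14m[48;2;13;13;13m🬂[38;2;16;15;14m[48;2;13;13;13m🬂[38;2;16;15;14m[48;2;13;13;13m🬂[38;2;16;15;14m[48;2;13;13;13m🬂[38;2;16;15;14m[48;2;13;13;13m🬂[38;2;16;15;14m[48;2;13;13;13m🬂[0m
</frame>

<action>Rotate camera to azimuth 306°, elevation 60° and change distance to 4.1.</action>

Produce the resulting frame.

<frame>
[38;2;40;31;25m[48;2;37;28;23m🬂[38;2;40;31;25m[48;2;37;28;23m🬂[38;2;40;31;25m[48;2;37;28;23m🬂[38;2;40;31;25m[48;2;37;28;23m🬂[38;2;40;31;25m[48;2;37;28;23m🬂[38;2;40;31;25m[48;2;37;28;23m🬂[38;2;40;31;25m[48;2;37;28;23m🬂[38;2;40;31;25m[48;2;37;28;23m🬂[38;2;40;31;25m[48;2;37;28;23m🬂[38;2;40;31;25m[48;2;37;28;23m🬂[0m
[38;2;34;27;22m[48;2;31;24;20m🬂[38;2;34;27;22m[48;2;31;24;20m🬂[38;2;34;27;22m[48;2;31;24;20m🬂[38;2;34;27;22m[48;2;31;24;20m🬂[38;2;33;26;21m[48;2;131;131;131m🬎[38;2;33;26;21m[48;2;179;179;179m🬎[38;2;181;181;181m[48;2;32;25;21m🬏[38;2;34;27;22m[48;2;31;24;20m🬂[38;2;34;27;22m[48;2;31;24;20m🬂[38;2;34;27;22m[48;2;31;24;20m🬂[0m
[38;2;27;22;19m[48;2;24;20;18m🬎[38;2;27;22;19m[48;2;24;20;18m🬎[38;2;27;22;19m[48;2;24;20;18m🬎[38;2;42;42;42m[48;2;26;22;18m🬦[38;2;91;91;91m[48;2;48;48;48m🬂[38;2;104;104;104m[48;2;53;53;53m🬊[38;2;112;112;112m[48;2;50;49;47m🬌[38;2;27;22;19m[48;2;24;20;18m🬎[38;2;27;22;19m[48;2;24;20;18m🬎[38;2;27;22;19m[48;2;24;20;18m🬎[0m
[38;2;21;18;16m[48;2;18;16;15m🬎[38;2;21;18;16m[48;2;18;16;15m🬎[38;2;21;18;16m[48;2;18;16;15m🬎[38;2;21;18;16m[48;2;18;16;15m🬎[38;2;42;42;42m[48;2;18;16;15m🬎[38;2;42;42;42m[48;2;18;16;15m🬎[38;2;42;42;42m[48;2;19;17;15m🬄[38;2;21;18;16m[48;2;18;16;15m🬎[38;2;21;18;16m[48;2;18;16;15m🬎[38;2;21;18;16m[48;2;18;16;15m🬎[0m
[38;2;16;15;14m[48;2;13;13;13m🬂[38;2;16;15;14m[48;2;13;13;13m🬂[38;2;16;15;14m[48;2;13;13;13m🬂[38;2;16;15;14m[48;2;13;13;13m🬂[38;2;16;15;14m[48;2;13;13;13m🬂[38;2;16;15;14m[48;2;13;13;13m🬂[38;2;16;15;14m[48;2;13;13;13m🬂[38;2;16;15;14m[48;2;13;13;13m🬂[38;2;16;15;14m[48;2;13;13;13m🬂[38;2;16;15;14m[48;2;13;13;13m🬂[0m
</frame>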